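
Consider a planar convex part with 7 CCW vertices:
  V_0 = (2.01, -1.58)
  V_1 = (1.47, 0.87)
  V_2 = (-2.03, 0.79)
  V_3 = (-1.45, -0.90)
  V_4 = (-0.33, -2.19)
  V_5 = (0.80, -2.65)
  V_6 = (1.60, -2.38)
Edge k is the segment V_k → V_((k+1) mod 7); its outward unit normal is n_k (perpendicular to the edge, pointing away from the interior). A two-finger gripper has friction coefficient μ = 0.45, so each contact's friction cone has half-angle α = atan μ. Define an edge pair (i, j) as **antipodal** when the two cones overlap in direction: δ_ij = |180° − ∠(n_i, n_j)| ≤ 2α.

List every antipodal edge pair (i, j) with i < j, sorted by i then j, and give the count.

count = 5; pairs: (0,2), (0,3), (1,4), (1,5), (2,6)

α = atan 0.45 = 24.23°;  2α = 48.46°
n_0 = (+0.9766, +0.2152)
n_1 = (-0.0229, +0.9997)
n_2 = (-0.9458, -0.3246)
n_3 = (-0.7551, -0.6556)
n_4 = (-0.3770, -0.9262)
n_5 = (+0.3198, -0.9475)
n_6 = (+0.8899, -0.4561)
  (0,1): δ = 101.12°  ·
  (0,2): δ = 6.51°  ✓
  (0,3): δ = 28.54°  ✓
  (0,4): δ = 55.42°  ·
  (0,5): δ = 96.22°  ·
  (0,6): δ = 140.44°  ·
  (1,2): δ = 72.37°  ·
  (1,3): δ = 50.34°  ·
  (1,4): δ = 23.46°  ✓
  (1,5): δ = 17.34°  ✓
  (1,6): δ = 61.56°  ·
  (2,3): δ = 157.98°  ·
  (2,4): δ = 131.09°  ·
  (2,5): δ = 90.29°  ·
  (2,6): δ = 46.08°  ✓
  (3,4): δ = 153.12°  ·
  (3,5): δ = 112.32°  ·
  (3,6): δ = 68.10°  ·
  (4,5): δ = 139.20°  ·
  (4,6): δ = 94.98°  ·
  (5,6): δ = 135.78°  ·
antipodal pairs: 5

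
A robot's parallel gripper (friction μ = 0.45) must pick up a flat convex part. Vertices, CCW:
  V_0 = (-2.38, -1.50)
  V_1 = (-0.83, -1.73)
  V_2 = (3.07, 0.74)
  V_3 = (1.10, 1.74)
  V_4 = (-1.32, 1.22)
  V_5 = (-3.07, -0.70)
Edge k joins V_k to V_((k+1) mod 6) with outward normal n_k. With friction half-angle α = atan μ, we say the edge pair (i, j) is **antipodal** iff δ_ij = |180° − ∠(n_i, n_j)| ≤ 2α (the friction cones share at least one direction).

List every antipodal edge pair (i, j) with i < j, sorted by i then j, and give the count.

count = 5; pairs: (0,2), (0,3), (1,3), (1,4), (2,5)

α = atan 0.45 = 24.23°;  2α = 48.46°
n_0 = (-0.1468, -0.9892)
n_1 = (+0.5351, -0.8448)
n_2 = (+0.4526, +0.8917)
n_3 = (-0.2101, +0.9777)
n_4 = (-0.7391, +0.6736)
n_5 = (-0.7572, -0.6531)
  (0,1): δ = 139.21°  ·
  (0,2): δ = 18.47°  ✓
  (0,3): δ = 20.57°  ✓
  (0,4): δ = 56.09°  ·
  (0,5): δ = 139.22°  ·
  (1,2): δ = 59.26°  ·
  (1,3): δ = 20.22°  ✓
  (1,4): δ = 15.30°  ✓
  (1,5): δ = 98.43°  ·
  (2,3): δ = 140.96°  ·
  (2,4): δ = 105.43°  ·
  (2,5): δ = 22.31°  ✓
  (3,4): δ = 144.47°  ·
  (3,5): δ = 61.35°  ·
  (4,5): δ = 96.87°  ·
antipodal pairs: 5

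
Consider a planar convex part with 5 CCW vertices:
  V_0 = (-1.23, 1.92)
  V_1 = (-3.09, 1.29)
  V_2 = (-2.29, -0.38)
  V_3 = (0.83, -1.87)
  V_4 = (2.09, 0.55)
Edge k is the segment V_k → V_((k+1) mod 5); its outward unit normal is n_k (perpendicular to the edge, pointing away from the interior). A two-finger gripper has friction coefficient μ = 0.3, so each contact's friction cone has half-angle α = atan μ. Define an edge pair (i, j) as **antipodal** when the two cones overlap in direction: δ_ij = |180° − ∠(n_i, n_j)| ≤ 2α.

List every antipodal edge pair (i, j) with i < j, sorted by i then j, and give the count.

count = 1; pairs: (2,4)

α = atan 0.3 = 16.70°;  2α = 33.40°
n_0 = (-0.3208, +0.9471)
n_1 = (-0.9019, -0.4320)
n_2 = (-0.4309, -0.9024)
n_3 = (+0.8870, -0.4618)
n_4 = (+0.3814, +0.9244)
  (0,1): δ = 83.12°  ·
  (0,2): δ = 44.24°  ·
  (0,3): δ = 43.78°  ·
  (0,4): δ = 138.86°  ·
  (1,2): δ = 141.12°  ·
  (1,3): δ = 53.10°  ·
  (1,4): δ = 41.98°  ·
  (2,3): δ = 91.98°  ·
  (2,4): δ = 3.10°  ✓
  (3,4): δ = 84.92°  ·
antipodal pairs: 1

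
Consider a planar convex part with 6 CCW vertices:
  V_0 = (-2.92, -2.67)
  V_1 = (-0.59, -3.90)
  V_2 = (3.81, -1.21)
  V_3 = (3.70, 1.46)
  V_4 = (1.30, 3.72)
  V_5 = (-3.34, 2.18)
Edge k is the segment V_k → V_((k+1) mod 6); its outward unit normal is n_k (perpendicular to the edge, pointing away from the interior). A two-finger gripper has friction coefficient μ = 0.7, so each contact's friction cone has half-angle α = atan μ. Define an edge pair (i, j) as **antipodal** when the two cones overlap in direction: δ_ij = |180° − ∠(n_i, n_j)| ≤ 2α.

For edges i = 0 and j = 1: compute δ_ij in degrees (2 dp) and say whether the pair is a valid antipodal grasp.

α = atan 0.7 = 34.99°;  2α = 69.98°
edge 0: e_0 = (+2.33, -1.23);  n_0 = (-0.4668, -0.8843)
edge 1: e_1 = (+4.40, +2.69);  n_1 = (+0.5216, -0.8532)
∠(n_0, n_1) = 59.27°
δ = |180° − 59.27°| = 120.73°
120.73° > 2α = 69.98°  →  invalid

δ = 120.73°, invalid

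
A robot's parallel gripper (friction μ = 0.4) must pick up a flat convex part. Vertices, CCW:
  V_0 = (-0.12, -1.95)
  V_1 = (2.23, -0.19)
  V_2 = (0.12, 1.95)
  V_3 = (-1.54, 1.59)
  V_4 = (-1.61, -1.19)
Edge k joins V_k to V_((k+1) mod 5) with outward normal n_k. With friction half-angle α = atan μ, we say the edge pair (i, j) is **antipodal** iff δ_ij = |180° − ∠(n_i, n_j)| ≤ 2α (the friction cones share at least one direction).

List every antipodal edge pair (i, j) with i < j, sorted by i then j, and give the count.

count = 3; pairs: (0,2), (1,4), (2,4)

α = atan 0.4 = 21.80°;  2α = 43.60°
n_0 = (+0.5995, -0.8004)
n_1 = (+0.7121, +0.7021)
n_2 = (-0.2119, +0.9773)
n_3 = (-0.9997, +0.0252)
n_4 = (-0.4544, -0.8908)
  (0,1): δ = 82.24°  ·
  (0,2): δ = 24.59°  ✓
  (0,3): δ = 51.73°  ·
  (0,4): δ = 116.14°  ·
  (1,2): δ = 122.36°  ·
  (1,3): δ = 46.04°  ·
  (1,4): δ = 18.38°  ✓
  (2,3): δ = 103.68°  ·
  (2,4): δ = 39.26°  ✓
  (3,4): δ = 115.58°  ·
antipodal pairs: 3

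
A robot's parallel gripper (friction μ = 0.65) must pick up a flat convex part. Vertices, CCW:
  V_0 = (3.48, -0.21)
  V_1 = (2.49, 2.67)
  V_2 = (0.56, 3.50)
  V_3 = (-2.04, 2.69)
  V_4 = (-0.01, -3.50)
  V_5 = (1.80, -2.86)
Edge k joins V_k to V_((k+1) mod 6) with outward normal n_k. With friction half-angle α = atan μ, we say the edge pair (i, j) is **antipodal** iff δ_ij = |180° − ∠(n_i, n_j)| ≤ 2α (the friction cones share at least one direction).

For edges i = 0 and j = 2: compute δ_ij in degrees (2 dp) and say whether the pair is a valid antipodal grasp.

α = atan 0.65 = 33.02°;  2α = 66.05°
edge 0: e_0 = (-0.99, +2.88);  n_0 = (+0.9457, +0.3251)
edge 2: e_2 = (-2.60, -0.81);  n_2 = (-0.2974, +0.9547)
∠(n_0, n_2) = 88.33°
δ = |180° − 88.33°| = 91.67°
91.67° > 2α = 66.05°  →  invalid

δ = 91.67°, invalid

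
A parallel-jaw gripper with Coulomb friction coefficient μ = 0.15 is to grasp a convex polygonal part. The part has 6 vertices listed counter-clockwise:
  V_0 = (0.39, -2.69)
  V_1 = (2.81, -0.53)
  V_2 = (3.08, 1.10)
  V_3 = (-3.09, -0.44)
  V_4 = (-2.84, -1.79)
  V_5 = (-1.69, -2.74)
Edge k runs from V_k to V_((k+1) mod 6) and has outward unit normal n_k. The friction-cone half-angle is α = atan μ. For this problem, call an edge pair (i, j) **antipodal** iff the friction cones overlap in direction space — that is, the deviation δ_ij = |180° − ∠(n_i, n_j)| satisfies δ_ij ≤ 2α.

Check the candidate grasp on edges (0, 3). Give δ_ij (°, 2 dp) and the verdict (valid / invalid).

δ = 58.74°, invalid

α = atan 0.15 = 8.53°;  2α = 17.06°
edge 0: e_0 = (+2.42, +2.16);  n_0 = (+0.6659, -0.7460)
edge 3: e_3 = (+0.25, -1.35);  n_3 = (-0.9833, -0.1821)
∠(n_0, n_3) = 121.26°
δ = |180° − 121.26°| = 58.74°
58.74° > 2α = 17.06°  →  invalid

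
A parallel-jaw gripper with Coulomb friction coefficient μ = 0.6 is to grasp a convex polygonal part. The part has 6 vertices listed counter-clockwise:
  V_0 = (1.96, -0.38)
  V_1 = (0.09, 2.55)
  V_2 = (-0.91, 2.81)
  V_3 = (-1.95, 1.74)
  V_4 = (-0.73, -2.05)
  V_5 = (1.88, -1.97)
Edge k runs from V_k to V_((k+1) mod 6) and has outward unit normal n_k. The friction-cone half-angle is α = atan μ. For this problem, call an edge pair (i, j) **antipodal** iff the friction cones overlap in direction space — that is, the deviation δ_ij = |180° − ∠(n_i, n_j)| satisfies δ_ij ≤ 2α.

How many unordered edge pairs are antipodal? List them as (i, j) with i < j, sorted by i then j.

α = atan 0.6 = 30.96°;  2α = 61.93°
n_0 = (+0.8429, +0.5380)
n_1 = (+0.2516, +0.9678)
n_2 = (-0.7171, +0.6970)
n_3 = (-0.9519, -0.3064)
n_4 = (+0.0306, -0.9995)
n_5 = (+0.9987, -0.0503)
  (0,1): δ = 137.12°  ·
  (0,2): δ = 76.73°  ·
  (0,3): δ = 14.70°  ✓
  (0,4): δ = 59.21°  ✓
  (0,5): δ = 144.57°  ·
  (1,2): δ = 119.61°  ·
  (1,3): δ = 57.58°  ✓
  (1,4): δ = 16.33°  ✓
  (1,5): δ = 101.69°  ·
  (2,3): δ = 117.97°  ·
  (2,4): δ = 44.06°  ✓
  (2,5): δ = 41.31°  ✓
  (3,4): δ = 106.09°  ·
  (3,5): δ = 20.72°  ✓
  (4,5): δ = 94.64°  ·
antipodal pairs: 7

count = 7; pairs: (0,3), (0,4), (1,3), (1,4), (2,4), (2,5), (3,5)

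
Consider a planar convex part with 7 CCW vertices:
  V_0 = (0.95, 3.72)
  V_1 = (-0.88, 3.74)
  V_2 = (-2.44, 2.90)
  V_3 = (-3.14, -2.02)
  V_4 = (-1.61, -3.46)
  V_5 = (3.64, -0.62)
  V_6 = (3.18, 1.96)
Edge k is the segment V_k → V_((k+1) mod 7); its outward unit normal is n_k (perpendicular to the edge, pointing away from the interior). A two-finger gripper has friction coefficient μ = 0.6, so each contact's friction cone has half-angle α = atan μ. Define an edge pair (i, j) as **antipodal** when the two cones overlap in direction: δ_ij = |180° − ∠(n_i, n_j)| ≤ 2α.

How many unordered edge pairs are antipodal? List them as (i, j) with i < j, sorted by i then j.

count = 8; pairs: (0,3), (0,4), (1,4), (2,4), (2,5), (2,6), (3,5), (3,6)

α = atan 0.6 = 30.96°;  2α = 61.93°
n_0 = (+0.0109, +0.9999)
n_1 = (-0.4741, +0.8805)
n_2 = (-0.9900, +0.1409)
n_3 = (-0.6854, -0.7282)
n_4 = (+0.4758, -0.8796)
n_5 = (+0.9845, +0.1755)
n_6 = (+0.6195, +0.7850)
  (0,1): δ = 151.07°  ·
  (0,2): δ = 97.47°  ·
  (0,3): δ = 42.64°  ✓
  (0,4): δ = 29.04°  ✓
  (0,5): δ = 100.74°  ·
  (0,6): δ = 142.34°  ·
  (1,2): δ = 126.40°  ·
  (1,3): δ = 71.57°  ·
  (1,4): δ = 0.11°  ✓
  (1,5): δ = 71.81°  ·
  (1,6): δ = 113.42°  ·
  (2,3): δ = 125.17°  ·
  (2,4): δ = 53.49°  ✓
  (2,5): δ = 18.21°  ✓
  (2,6): δ = 59.82°  ✓
  (3,4): δ = 108.32°  ·
  (3,5): δ = 36.63°  ✓
  (3,6): δ = 4.98°  ✓
  (4,5): δ = 108.30°  ·
  (4,6): δ = 66.69°  ·
  (5,6): δ = 138.39°  ·
antipodal pairs: 8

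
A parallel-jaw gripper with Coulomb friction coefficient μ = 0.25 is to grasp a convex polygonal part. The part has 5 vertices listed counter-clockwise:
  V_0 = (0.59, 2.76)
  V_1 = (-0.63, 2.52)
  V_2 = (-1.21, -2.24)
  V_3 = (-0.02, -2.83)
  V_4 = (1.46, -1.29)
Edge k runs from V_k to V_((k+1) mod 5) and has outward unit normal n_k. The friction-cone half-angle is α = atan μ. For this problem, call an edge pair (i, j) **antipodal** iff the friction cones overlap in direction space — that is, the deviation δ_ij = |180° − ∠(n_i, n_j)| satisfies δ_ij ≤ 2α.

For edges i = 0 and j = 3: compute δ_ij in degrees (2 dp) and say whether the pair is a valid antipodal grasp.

δ = 35.01°, invalid

α = atan 0.25 = 14.04°;  2α = 28.07°
edge 0: e_0 = (-1.22, -0.24);  n_0 = (-0.1930, +0.9812)
edge 3: e_3 = (+1.48, +1.54);  n_3 = (+0.7210, -0.6929)
∠(n_0, n_3) = 144.99°
δ = |180° − 144.99°| = 35.01°
35.01° > 2α = 28.07°  →  invalid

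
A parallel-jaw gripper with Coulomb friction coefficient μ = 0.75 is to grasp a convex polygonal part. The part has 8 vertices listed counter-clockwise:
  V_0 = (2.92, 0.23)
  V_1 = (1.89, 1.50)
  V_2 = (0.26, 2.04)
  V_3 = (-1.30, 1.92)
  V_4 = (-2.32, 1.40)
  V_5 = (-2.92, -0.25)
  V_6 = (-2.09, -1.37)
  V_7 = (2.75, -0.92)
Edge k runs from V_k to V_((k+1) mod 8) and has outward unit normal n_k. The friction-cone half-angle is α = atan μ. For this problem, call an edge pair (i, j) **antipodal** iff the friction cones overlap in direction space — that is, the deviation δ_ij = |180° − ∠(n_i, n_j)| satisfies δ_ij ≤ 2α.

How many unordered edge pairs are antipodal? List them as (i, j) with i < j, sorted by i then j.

count = 12; pairs: (0,4), (0,5), (0,6), (1,5), (1,6), (2,5), (2,6), (3,6), (3,7), (4,6), (4,7), (5,7)

α = atan 0.75 = 36.87°;  2α = 73.74°
n_0 = (+0.7767, +0.6299)
n_1 = (+0.3145, +0.9493)
n_2 = (-0.0767, +0.9971)
n_3 = (-0.4542, +0.8909)
n_4 = (-0.9398, +0.3417)
n_5 = (-0.8034, -0.5954)
n_6 = (+0.0926, -0.9957)
n_7 = (+0.9892, -0.1462)
  (0,1): δ = 147.37°  ·
  (0,2): δ = 124.64°  ·
  (0,3): δ = 102.03°  ·
  (0,4): δ = 59.03°  ✓
  (0,5): δ = 2.50°  ✓
  (0,6): δ = 56.27°  ✓
  (0,7): δ = 132.55°  ·
  (1,2): δ = 157.27°  ·
  (1,3): δ = 134.66°  ·
  (1,4): δ = 91.65°  ·
  (1,5): δ = 35.13°  ✓
  (1,6): δ = 23.64°  ✓
  (1,7): δ = 99.92°  ·
  (2,3): δ = 157.39°  ·
  (2,4): δ = 114.38°  ·
  (2,5): δ = 57.86°  ✓
  (2,6): δ = 0.91°  ✓
  (2,7): δ = 77.19°  ·
  (3,4): δ = 137.00°  ·
  (3,5): δ = 80.47°  ·
  (3,6): δ = 21.70°  ✓
  (3,7): δ = 54.58°  ✓
  (4,5): δ = 123.48°  ·
  (4,6): δ = 64.71°  ✓
  (4,7): δ = 11.57°  ✓
  (5,6): δ = 121.23°  ·
  (5,7): δ = 44.95°  ✓
  (6,7): δ = 103.72°  ·
antipodal pairs: 12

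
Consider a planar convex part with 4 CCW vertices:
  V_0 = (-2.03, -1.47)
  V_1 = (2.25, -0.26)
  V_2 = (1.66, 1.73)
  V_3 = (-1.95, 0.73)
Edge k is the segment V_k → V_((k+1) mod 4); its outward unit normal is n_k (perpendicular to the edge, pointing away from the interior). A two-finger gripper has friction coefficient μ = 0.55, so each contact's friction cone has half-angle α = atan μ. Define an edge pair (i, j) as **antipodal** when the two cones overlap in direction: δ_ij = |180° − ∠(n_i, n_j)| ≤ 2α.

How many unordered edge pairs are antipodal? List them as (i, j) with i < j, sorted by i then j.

α = atan 0.55 = 28.81°;  2α = 57.62°
n_0 = (+0.2720, -0.9623)
n_1 = (+0.9587, +0.2843)
n_2 = (-0.2670, +0.9637)
n_3 = (-0.9993, +0.0363)
  (0,1): δ = 89.27°  ·
  (0,2): δ = 0.30°  ✓
  (0,3): δ = 72.13°  ·
  (1,2): δ = 91.03°  ·
  (1,3): δ = 18.60°  ✓
  (2,3): δ = 107.57°  ·
antipodal pairs: 2

count = 2; pairs: (0,2), (1,3)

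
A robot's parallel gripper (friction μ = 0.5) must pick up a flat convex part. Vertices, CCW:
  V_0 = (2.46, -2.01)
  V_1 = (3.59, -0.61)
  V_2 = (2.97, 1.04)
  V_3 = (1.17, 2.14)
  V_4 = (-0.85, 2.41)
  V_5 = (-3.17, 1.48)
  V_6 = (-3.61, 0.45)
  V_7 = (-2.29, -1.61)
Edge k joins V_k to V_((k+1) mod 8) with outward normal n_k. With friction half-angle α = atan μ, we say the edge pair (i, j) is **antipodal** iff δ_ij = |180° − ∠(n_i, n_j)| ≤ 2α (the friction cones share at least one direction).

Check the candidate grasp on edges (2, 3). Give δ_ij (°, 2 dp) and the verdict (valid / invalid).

δ = 156.18°, invalid

α = atan 0.5 = 26.57°;  2α = 53.13°
edge 2: e_2 = (-1.80, +1.10);  n_2 = (+0.5215, +0.8533)
edge 3: e_3 = (-2.02, +0.27);  n_3 = (+0.1325, +0.9912)
∠(n_2, n_3) = 23.82°
δ = |180° − 23.82°| = 156.18°
156.18° > 2α = 53.13°  →  invalid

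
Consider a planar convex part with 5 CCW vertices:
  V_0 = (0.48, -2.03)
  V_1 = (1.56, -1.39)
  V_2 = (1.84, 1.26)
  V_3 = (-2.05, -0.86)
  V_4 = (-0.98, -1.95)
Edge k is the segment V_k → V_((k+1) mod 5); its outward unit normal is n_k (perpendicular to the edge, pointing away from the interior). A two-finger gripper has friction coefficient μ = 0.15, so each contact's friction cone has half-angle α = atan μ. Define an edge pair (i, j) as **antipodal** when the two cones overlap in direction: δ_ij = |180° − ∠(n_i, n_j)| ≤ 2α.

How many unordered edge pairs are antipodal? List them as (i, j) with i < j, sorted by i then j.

α = atan 0.15 = 8.53°;  2α = 17.06°
n_0 = (+0.5098, -0.8603)
n_1 = (+0.9945, -0.1051)
n_2 = (-0.4785, +0.8781)
n_3 = (-0.7136, -0.7005)
n_4 = (-0.0547, -0.9985)
  (0,1): δ = 126.68°  ·
  (0,2): δ = 2.06°  ✓
  (0,3): δ = 103.82°  ·
  (0,4): δ = 146.21°  ·
  (1,2): δ = 55.38°  ·
  (1,3): δ = 50.50°  ·
  (1,4): δ = 92.90°  ·
  (2,3): δ = 74.12°  ·
  (2,4): δ = 31.73°  ·
  (3,4): δ = 137.61°  ·
antipodal pairs: 1

count = 1; pairs: (0,2)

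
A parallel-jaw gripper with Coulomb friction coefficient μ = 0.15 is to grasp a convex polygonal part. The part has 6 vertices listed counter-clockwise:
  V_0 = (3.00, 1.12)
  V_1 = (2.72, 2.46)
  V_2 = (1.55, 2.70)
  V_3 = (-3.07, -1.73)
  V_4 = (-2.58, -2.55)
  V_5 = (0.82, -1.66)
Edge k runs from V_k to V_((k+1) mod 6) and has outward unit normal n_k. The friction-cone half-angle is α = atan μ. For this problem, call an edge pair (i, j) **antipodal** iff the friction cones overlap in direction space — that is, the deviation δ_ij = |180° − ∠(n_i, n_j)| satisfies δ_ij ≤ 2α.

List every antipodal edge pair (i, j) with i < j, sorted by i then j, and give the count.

α = atan 0.15 = 8.53°;  2α = 17.06°
n_0 = (+0.9789, +0.2045)
n_1 = (+0.2009, +0.9796)
n_2 = (-0.6921, +0.7218)
n_3 = (-0.8584, -0.5130)
n_4 = (+0.2532, -0.9674)
n_5 = (+0.7869, -0.6171)
  (0,1): δ = 113.39°  ·
  (0,2): δ = 58.01°  ·
  (0,3): δ = 19.06°  ·
  (0,4): δ = 92.87°  ·
  (0,5): δ = 130.09°  ·
  (1,2): δ = 124.61°  ·
  (1,3): δ = 47.55°  ·
  (1,4): δ = 26.26°  ·
  (1,5): δ = 63.49°  ·
  (2,3): δ = 102.94°  ·
  (2,4): δ = 29.13°  ·
  (2,5): δ = 8.10°  ✓
  (3,4): δ = 106.19°  ·
  (3,5): δ = 68.96°  ·
  (4,5): δ = 142.77°  ·
antipodal pairs: 1

count = 1; pairs: (2,5)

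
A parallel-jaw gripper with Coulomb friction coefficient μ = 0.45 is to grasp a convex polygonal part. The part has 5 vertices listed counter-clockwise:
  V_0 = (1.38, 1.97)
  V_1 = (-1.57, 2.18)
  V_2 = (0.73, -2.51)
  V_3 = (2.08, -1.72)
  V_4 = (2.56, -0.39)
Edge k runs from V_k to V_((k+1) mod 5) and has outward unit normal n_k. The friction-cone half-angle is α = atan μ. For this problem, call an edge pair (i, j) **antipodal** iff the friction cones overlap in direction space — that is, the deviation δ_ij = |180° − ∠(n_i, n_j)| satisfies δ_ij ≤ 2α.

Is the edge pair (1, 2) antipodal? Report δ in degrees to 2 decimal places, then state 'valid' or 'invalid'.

α = atan 0.45 = 24.23°;  2α = 48.46°
edge 1: e_1 = (+2.30, -4.69);  n_1 = (-0.8978, -0.4403)
edge 2: e_2 = (+1.35, +0.79);  n_2 = (+0.5051, -0.8631)
∠(n_1, n_2) = 94.21°
δ = |180° − 94.21°| = 85.79°
85.79° > 2α = 48.46°  →  invalid

δ = 85.79°, invalid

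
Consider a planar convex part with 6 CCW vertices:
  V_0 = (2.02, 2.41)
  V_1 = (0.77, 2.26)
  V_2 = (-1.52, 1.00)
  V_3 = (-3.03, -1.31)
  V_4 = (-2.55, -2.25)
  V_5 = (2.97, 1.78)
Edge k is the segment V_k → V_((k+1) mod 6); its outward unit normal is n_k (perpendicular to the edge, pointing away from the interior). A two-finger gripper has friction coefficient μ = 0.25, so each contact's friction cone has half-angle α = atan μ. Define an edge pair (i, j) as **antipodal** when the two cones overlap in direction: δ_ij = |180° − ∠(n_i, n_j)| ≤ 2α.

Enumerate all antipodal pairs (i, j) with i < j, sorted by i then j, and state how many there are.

count = 2; pairs: (1,4), (2,4)

α = atan 0.25 = 14.04°;  2α = 28.07°
n_0 = (-0.1191, +0.9929)
n_1 = (-0.4821, +0.8761)
n_2 = (-0.8370, +0.5472)
n_3 = (-0.8906, -0.4548)
n_4 = (+0.5896, -0.8077)
n_5 = (+0.5527, +0.8334)
  (0,1): δ = 158.02°  ·
  (0,2): δ = 130.01°  ·
  (0,3): δ = 69.79°  ·
  (0,4): δ = 29.29°  ·
  (0,5): δ = 139.61°  ·
  (1,2): δ = 151.99°  ·
  (1,3): δ = 91.77°  ·
  (1,4): δ = 7.31°  ✓
  (1,5): δ = 117.63°  ·
  (2,3): δ = 119.78°  ·
  (2,4): δ = 20.70°  ✓
  (2,5): δ = 89.62°  ·
  (3,4): δ = 80.92°  ·
  (3,5): δ = 29.40°  ·
  (4,5): δ = 69.68°  ·
antipodal pairs: 2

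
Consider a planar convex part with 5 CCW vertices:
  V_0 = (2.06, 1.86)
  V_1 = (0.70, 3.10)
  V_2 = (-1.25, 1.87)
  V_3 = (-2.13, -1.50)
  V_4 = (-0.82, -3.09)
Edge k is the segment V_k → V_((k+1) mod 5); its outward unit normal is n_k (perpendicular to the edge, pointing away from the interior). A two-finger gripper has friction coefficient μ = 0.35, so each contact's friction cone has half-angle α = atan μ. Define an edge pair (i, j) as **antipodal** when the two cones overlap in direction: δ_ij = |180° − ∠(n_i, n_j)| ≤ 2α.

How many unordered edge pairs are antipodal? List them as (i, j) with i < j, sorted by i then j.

α = atan 0.35 = 19.29°;  2α = 38.58°
n_0 = (+0.6738, +0.7390)
n_1 = (-0.5335, +0.8458)
n_2 = (-0.9676, +0.2527)
n_3 = (-0.7718, -0.6359)
n_4 = (+0.8643, -0.5029)
  (0,1): δ = 105.40°  ·
  (0,2): δ = 62.28°  ·
  (0,3): δ = 8.16°  ✓
  (0,4): δ = 102.17°  ·
  (1,2): δ = 136.88°  ·
  (1,3): δ = 82.76°  ·
  (1,4): δ = 27.57°  ✓
  (2,3): δ = 125.88°  ·
  (2,4): δ = 15.56°  ✓
  (3,4): δ = 69.68°  ·
antipodal pairs: 3

count = 3; pairs: (0,3), (1,4), (2,4)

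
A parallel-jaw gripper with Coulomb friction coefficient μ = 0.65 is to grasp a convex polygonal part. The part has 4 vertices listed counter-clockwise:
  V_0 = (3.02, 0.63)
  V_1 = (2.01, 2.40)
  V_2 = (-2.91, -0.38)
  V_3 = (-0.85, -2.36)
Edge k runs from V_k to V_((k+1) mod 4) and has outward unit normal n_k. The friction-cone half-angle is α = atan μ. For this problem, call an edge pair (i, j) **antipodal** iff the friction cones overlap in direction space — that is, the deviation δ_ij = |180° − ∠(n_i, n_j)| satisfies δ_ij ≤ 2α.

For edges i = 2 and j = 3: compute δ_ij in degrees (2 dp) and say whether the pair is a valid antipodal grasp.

α = atan 0.65 = 33.02°;  2α = 66.05°
edge 2: e_2 = (+2.06, -1.98);  n_2 = (-0.6930, -0.7210)
edge 3: e_3 = (+3.87, +2.99);  n_3 = (+0.6114, -0.7913)
∠(n_2, n_3) = 81.56°
δ = |180° − 81.56°| = 98.44°
98.44° > 2α = 66.05°  →  invalid

δ = 98.44°, invalid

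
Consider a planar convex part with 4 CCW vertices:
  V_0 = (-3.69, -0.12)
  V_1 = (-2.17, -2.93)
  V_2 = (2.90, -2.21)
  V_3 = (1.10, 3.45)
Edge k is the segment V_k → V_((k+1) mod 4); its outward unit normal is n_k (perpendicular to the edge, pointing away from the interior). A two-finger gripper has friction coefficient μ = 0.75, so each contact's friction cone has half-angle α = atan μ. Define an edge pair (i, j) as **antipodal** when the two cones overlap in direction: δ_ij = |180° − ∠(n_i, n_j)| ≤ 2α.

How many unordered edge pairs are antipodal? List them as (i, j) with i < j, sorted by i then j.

count = 3; pairs: (0,2), (1,3), (2,3)

α = atan 0.75 = 36.87°;  2α = 73.74°
n_0 = (-0.8796, -0.4758)
n_1 = (+0.1406, -0.9901)
n_2 = (+0.9530, +0.3031)
n_3 = (-0.5976, +0.8018)
  (0,1): δ = 110.33°  ·
  (0,2): δ = 10.77°  ✓
  (0,3): δ = 98.29°  ·
  (1,2): δ = 80.44°  ·
  (1,3): δ = 28.61°  ✓
  (2,3): δ = 70.94°  ✓
antipodal pairs: 3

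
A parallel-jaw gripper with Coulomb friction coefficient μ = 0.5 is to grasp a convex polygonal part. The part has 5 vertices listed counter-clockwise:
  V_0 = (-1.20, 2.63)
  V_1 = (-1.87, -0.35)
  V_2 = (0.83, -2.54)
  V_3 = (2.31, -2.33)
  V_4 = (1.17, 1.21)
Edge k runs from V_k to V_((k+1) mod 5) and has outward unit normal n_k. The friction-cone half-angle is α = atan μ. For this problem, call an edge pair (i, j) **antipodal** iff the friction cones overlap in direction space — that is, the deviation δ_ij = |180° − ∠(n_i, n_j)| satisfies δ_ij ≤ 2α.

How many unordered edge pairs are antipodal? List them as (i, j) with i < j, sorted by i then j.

count = 4; pairs: (0,3), (1,3), (1,4), (2,4)

α = atan 0.5 = 26.57°;  2α = 53.13°
n_0 = (-0.9756, +0.2194)
n_1 = (-0.6299, -0.7766)
n_2 = (+0.1405, -0.9901)
n_3 = (+0.9519, +0.3065)
n_4 = (+0.5140, +0.8578)
  (0,1): δ = 116.37°  ·
  (0,2): δ = 69.25°  ·
  (0,3): δ = 30.52°  ✓
  (0,4): δ = 71.74°  ·
  (1,2): δ = 132.88°  ·
  (1,3): δ = 33.10°  ✓
  (1,4): δ = 8.12°  ✓
  (2,3): δ = 80.23°  ·
  (2,4): δ = 39.00°  ✓
  (3,4): δ = 138.78°  ·
antipodal pairs: 4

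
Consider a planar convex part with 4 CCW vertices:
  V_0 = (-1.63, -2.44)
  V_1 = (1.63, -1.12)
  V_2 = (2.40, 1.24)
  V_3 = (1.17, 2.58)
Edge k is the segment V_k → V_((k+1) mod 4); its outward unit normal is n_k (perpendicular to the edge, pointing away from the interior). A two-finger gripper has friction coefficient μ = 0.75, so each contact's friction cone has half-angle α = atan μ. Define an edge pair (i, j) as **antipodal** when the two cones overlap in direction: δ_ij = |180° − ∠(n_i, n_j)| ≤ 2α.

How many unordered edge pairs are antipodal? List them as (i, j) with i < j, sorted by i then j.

count = 4; pairs: (0,2), (0,3), (1,3), (2,3)

α = atan 0.75 = 36.87°;  2α = 73.74°
n_0 = (+0.3753, -0.9269)
n_1 = (+0.9507, -0.3102)
n_2 = (+0.7367, +0.6762)
n_3 = (-0.8733, +0.4871)
  (0,1): δ = 130.11°  ·
  (0,2): δ = 69.49°  ✓
  (0,3): δ = 38.81°  ✓
  (1,2): δ = 119.38°  ·
  (1,3): δ = 11.08°  ✓
  (2,3): δ = 71.70°  ✓
antipodal pairs: 4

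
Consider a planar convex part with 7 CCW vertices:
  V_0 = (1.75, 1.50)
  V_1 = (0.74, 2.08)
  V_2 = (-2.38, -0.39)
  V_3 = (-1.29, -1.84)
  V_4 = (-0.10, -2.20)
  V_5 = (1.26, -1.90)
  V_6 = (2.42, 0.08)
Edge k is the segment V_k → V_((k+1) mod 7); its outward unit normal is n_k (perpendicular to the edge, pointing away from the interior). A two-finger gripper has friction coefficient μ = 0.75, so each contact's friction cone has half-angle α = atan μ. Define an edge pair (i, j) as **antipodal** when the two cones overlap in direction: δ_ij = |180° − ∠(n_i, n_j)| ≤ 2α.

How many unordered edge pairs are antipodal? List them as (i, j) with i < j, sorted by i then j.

α = atan 0.75 = 36.87°;  2α = 73.74°
n_0 = (+0.4980, +0.8672)
n_1 = (-0.6207, +0.7840)
n_2 = (-0.7993, -0.6009)
n_3 = (-0.2896, -0.9572)
n_4 = (+0.2154, -0.9765)
n_5 = (+0.8628, -0.5055)
n_6 = (+0.9044, +0.4267)
  (0,1): δ = 111.77°  ·
  (0,2): δ = 23.20°  ✓
  (0,3): δ = 13.04°  ✓
  (0,4): δ = 42.31°  ✓
  (0,5): δ = 89.50°  ·
  (0,6): δ = 145.13°  ·
  (1,2): δ = 91.43°  ·
  (1,3): δ = 55.20°  ✓
  (1,4): δ = 25.93°  ✓
  (1,5): δ = 21.27°  ✓
  (1,6): δ = 76.89°  ·
  (2,3): δ = 143.76°  ·
  (2,4): δ = 114.49°  ·
  (2,5): δ = 67.30°  ✓
  (2,6): δ = 11.67°  ✓
  (3,4): δ = 150.73°  ·
  (3,5): δ = 103.53°  ·
  (3,6): δ = 47.91°  ✓
  (4,5): δ = 132.80°  ·
  (4,6): δ = 77.18°  ·
  (5,6): δ = 124.38°  ·
antipodal pairs: 9

count = 9; pairs: (0,2), (0,3), (0,4), (1,3), (1,4), (1,5), (2,5), (2,6), (3,6)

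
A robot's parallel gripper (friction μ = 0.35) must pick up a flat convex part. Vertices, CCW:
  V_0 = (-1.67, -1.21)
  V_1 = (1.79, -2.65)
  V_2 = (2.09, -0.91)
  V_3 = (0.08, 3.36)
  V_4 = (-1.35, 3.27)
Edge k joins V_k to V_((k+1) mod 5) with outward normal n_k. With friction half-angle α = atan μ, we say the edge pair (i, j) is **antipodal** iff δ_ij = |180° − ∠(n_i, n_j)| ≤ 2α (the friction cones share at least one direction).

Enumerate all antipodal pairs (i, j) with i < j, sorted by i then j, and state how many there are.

α = atan 0.35 = 19.29°;  2α = 38.58°
n_0 = (-0.3842, -0.9232)
n_1 = (+0.9855, -0.1699)
n_2 = (+0.9048, +0.4259)
n_3 = (-0.0628, +0.9980)
n_4 = (-0.9975, +0.0712)
  (0,1): δ = 77.19°  ·
  (0,2): δ = 42.20°  ·
  (0,3): δ = 26.20°  ✓
  (0,4): δ = 108.51°  ·
  (1,2): δ = 145.01°  ·
  (1,3): δ = 76.62°  ·
  (1,4): δ = 5.70°  ✓
  (2,3): δ = 111.61°  ·
  (2,4): δ = 29.29°  ✓
  (3,4): δ = 97.69°  ·
antipodal pairs: 3

count = 3; pairs: (0,3), (1,4), (2,4)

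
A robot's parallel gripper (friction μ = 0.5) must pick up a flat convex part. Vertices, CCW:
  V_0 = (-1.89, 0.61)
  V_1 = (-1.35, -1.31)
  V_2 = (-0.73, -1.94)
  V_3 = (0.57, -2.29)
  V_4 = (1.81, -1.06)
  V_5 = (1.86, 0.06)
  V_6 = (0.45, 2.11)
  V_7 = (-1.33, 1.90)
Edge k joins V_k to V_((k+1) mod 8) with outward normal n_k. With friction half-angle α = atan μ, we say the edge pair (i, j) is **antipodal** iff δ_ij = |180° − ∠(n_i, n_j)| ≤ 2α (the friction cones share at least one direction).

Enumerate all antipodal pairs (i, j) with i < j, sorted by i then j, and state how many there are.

count = 10; pairs: (0,4), (0,5), (1,4), (1,5), (1,6), (2,5), (2,6), (3,6), (3,7), (4,7)

α = atan 0.5 = 26.57°;  2α = 53.13°
n_0 = (-0.9627, -0.2707)
n_1 = (-0.7127, -0.7014)
n_2 = (-0.2600, -0.9656)
n_3 = (+0.7042, -0.7100)
n_4 = (+0.9990, -0.0446)
n_5 = (+0.8239, +0.5667)
n_6 = (-0.1172, +0.9931)
n_7 = (-0.9173, +0.3982)
  (0,1): δ = 151.17°  ·
  (0,2): δ = 120.78°  ·
  (0,3): δ = 60.94°  ·
  (0,4): δ = 18.26°  ✓
  (0,5): δ = 18.81°  ✓
  (0,6): δ = 81.02°  ·
  (0,7): δ = 140.83°  ·
  (1,2): δ = 149.61°  ·
  (1,3): δ = 89.77°  ·
  (1,4): δ = 47.10°  ✓
  (1,5): δ = 10.02°  ✓
  (1,6): δ = 52.19°  ✓
  (1,7): δ = 111.99°  ·
  (2,3): δ = 120.16°  ·
  (2,4): δ = 77.49°  ·
  (2,5): δ = 40.41°  ✓
  (2,6): δ = 21.80°  ✓
  (2,7): δ = 81.60°  ·
  (3,4): δ = 137.32°  ·
  (3,5): δ = 100.25°  ·
  (3,6): δ = 38.04°  ✓
  (3,7): δ = 21.77°  ✓
  (4,5): δ = 142.92°  ·
  (4,6): δ = 80.72°  ·
  (4,7): δ = 20.91°  ✓
  (5,6): δ = 117.79°  ·
  (5,7): δ = 57.99°  ·
  (6,7): δ = 120.19°  ·
antipodal pairs: 10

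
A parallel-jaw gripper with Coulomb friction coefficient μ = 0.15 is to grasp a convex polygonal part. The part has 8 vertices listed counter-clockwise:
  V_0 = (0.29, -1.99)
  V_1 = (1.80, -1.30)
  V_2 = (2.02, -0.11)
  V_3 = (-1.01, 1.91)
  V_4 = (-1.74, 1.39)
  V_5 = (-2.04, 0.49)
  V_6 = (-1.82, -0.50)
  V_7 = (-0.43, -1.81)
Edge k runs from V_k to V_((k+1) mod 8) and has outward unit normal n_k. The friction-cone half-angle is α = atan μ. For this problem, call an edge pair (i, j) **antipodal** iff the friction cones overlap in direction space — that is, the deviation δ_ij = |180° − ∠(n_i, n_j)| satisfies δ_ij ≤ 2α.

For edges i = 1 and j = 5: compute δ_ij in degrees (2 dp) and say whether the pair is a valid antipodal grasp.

α = atan 0.15 = 8.53°;  2α = 17.06°
edge 1: e_1 = (+0.22, +1.19);  n_1 = (+0.9833, -0.1818)
edge 5: e_5 = (+0.22, -0.99);  n_5 = (-0.9762, -0.2169)
∠(n_1, n_5) = 157.00°
δ = |180° − 157.00°| = 23.00°
23.00° > 2α = 17.06°  →  invalid

δ = 23.00°, invalid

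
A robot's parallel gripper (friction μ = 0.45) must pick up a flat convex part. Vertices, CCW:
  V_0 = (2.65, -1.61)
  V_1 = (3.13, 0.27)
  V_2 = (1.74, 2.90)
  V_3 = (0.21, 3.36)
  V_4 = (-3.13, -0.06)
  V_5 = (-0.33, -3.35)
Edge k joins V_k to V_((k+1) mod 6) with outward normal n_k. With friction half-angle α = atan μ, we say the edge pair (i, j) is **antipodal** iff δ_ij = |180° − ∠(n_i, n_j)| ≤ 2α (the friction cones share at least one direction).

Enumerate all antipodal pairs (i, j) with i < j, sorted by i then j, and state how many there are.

count = 5; pairs: (0,3), (1,4), (2,4), (2,5), (3,5)

α = atan 0.45 = 24.23°;  2α = 48.46°
n_0 = (+0.9689, -0.2474)
n_1 = (+0.8841, +0.4673)
n_2 = (+0.2879, +0.9577)
n_3 = (-0.7154, +0.6987)
n_4 = (-0.7615, -0.6481)
n_5 = (+0.5042, -0.8636)
  (0,1): δ = 137.82°  ·
  (0,2): δ = 92.41°  ·
  (0,3): δ = 30.00°  ✓
  (0,4): δ = 54.72°  ·
  (0,5): δ = 134.60°  ·
  (1,2): δ = 134.59°  ·
  (1,3): δ = 72.18°  ·
  (1,4): δ = 12.54°  ✓
  (1,5): δ = 92.42°  ·
  (2,3): δ = 117.59°  ·
  (2,4): δ = 32.87°  ✓
  (2,5): δ = 47.01°  ✓
  (3,4): δ = 95.28°  ·
  (3,5): δ = 15.40°  ✓
  (4,5): δ = 100.12°  ·
antipodal pairs: 5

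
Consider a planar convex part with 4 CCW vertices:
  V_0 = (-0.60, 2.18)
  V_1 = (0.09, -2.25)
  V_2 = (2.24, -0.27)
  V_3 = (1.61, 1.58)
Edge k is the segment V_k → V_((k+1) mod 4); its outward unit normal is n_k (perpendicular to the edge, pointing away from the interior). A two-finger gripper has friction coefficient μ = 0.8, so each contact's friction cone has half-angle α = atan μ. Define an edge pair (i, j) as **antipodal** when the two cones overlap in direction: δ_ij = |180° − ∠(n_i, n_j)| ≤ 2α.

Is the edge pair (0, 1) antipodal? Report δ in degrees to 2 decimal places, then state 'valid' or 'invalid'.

δ = 56.21°, valid

α = atan 0.8 = 38.66°;  2α = 77.32°
edge 0: e_0 = (+0.69, -4.43);  n_0 = (-0.9881, -0.1539)
edge 1: e_1 = (+2.15, +1.98);  n_1 = (+0.6774, -0.7356)
∠(n_0, n_1) = 123.79°
δ = |180° − 123.79°| = 56.21°
56.21° ≤ 2α = 77.32°  →  valid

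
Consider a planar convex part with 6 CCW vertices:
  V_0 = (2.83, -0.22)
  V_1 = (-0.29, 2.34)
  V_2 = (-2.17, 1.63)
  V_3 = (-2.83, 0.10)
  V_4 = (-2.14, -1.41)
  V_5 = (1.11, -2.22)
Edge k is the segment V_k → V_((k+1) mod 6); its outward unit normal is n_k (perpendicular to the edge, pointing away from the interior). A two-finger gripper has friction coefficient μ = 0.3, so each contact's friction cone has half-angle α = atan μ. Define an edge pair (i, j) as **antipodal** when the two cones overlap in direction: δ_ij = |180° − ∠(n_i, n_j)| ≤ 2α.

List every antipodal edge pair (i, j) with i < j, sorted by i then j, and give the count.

count = 4; pairs: (0,3), (0,4), (1,5), (2,5)

α = atan 0.3 = 16.70°;  2α = 33.40°
n_0 = (+0.6343, +0.7731)
n_1 = (-0.3533, +0.9355)
n_2 = (-0.9182, +0.3961)
n_3 = (-0.9095, -0.4156)
n_4 = (-0.2418, -0.9703)
n_5 = (+0.7582, -0.6520)
  (0,1): δ = 119.94°  ·
  (0,2): δ = 73.96°  ·
  (0,3): δ = 26.07°  ✓
  (0,4): δ = 25.37°  ✓
  (0,5): δ = 88.67°  ·
  (1,2): δ = 134.02°  ·
  (1,3): δ = 86.13°  ·
  (1,4): δ = 34.68°  ·
  (1,5): δ = 28.61°  ✓
  (2,3): δ = 132.11°  ·
  (2,4): δ = 80.66°  ·
  (2,5): δ = 17.36°  ✓
  (3,4): δ = 128.55°  ·
  (3,5): δ = 65.25°  ·
  (4,5): δ = 116.70°  ·
antipodal pairs: 4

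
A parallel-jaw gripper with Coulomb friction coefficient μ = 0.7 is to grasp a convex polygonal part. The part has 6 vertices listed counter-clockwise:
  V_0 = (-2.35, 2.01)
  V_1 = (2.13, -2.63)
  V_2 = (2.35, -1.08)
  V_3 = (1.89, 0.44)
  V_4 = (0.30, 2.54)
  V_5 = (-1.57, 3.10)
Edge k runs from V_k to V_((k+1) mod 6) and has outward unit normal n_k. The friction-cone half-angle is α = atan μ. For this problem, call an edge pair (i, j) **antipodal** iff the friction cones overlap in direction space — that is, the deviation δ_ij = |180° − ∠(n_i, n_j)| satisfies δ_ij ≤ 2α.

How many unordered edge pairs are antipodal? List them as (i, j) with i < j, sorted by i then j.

α = atan 0.7 = 34.99°;  2α = 69.98°
n_0 = (-0.7194, -0.6946)
n_1 = (+0.9901, -0.1405)
n_2 = (+0.9571, +0.2897)
n_3 = (+0.7973, +0.6036)
n_4 = (+0.2869, +0.9580)
n_5 = (-0.8132, +0.5819)
  (0,1): δ = 52.07°  ✓
  (0,2): δ = 27.16°  ✓
  (0,3): δ = 6.86°  ✓
  (0,4): δ = 29.33°  ✓
  (0,5): δ = 100.42°  ·
  (1,2): δ = 155.08°  ·
  (1,3): δ = 134.79°  ·
  (1,4): δ = 98.59°  ·
  (1,5): δ = 27.51°  ✓
  (2,3): δ = 159.71°  ·
  (2,4): δ = 123.51°  ·
  (2,5): δ = 52.42°  ✓
  (3,4): δ = 143.80°  ·
  (3,5): δ = 72.72°  ·
  (4,5): δ = 108.92°  ·
antipodal pairs: 6

count = 6; pairs: (0,1), (0,2), (0,3), (0,4), (1,5), (2,5)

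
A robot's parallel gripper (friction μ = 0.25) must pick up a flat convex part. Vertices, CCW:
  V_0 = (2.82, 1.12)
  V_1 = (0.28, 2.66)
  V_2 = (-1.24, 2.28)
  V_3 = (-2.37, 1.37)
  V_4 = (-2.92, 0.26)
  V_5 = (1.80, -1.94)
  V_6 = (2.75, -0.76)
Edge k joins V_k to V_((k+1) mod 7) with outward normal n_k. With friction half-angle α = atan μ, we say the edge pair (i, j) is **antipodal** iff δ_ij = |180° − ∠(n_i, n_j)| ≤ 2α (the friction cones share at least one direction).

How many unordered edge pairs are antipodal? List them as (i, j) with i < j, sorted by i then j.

count = 4; pairs: (0,4), (2,5), (3,5), (3,6)

α = atan 0.25 = 14.04°;  2α = 28.07°
n_0 = (+0.5185, +0.8551)
n_1 = (-0.2425, +0.9701)
n_2 = (-0.6272, +0.7788)
n_3 = (-0.8960, +0.4440)
n_4 = (-0.4225, -0.9064)
n_5 = (+0.7789, -0.6271)
n_6 = (+0.9993, -0.0372)
  (0,1): δ = 134.74°  ·
  (0,2): δ = 109.93°  ·
  (0,3): δ = 85.13°  ·
  (0,4): δ = 6.24°  ✓
  (0,5): δ = 82.39°  ·
  (0,6): δ = 119.10°  ·
  (1,2): δ = 155.19°  ·
  (1,3): δ = 130.39°  ·
  (1,4): δ = 39.03°  ·
  (1,5): δ = 37.13°  ·
  (1,6): δ = 73.83°  ·
  (2,3): δ = 155.20°  ·
  (2,4): δ = 63.84°  ·
  (2,5): δ = 12.32°  ✓
  (2,6): δ = 49.02°  ·
  (3,4): δ = 88.63°  ·
  (3,5): δ = 12.48°  ✓
  (3,6): δ = 24.23°  ✓
  (4,5): δ = 103.85°  ·
  (4,6): δ = 67.14°  ·
  (5,6): δ = 143.30°  ·
antipodal pairs: 4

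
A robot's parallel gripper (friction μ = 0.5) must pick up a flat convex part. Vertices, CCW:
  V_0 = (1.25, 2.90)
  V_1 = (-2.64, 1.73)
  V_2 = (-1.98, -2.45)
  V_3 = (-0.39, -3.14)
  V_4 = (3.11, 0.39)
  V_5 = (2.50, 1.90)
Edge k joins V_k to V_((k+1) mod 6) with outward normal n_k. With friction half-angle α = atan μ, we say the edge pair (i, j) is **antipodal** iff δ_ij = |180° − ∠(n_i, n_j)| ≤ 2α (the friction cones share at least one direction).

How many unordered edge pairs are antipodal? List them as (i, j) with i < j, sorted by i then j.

α = atan 0.5 = 26.57°;  2α = 53.13°
n_0 = (-0.2880, +0.9576)
n_1 = (-0.9878, -0.1560)
n_2 = (-0.3981, -0.9173)
n_3 = (+0.7101, -0.7041)
n_4 = (+0.9272, +0.3746)
n_5 = (+0.6247, +0.7809)
  (0,1): δ = 97.77°  ·
  (0,2): δ = 40.20°  ✓
  (0,3): δ = 28.50°  ✓
  (0,4): δ = 95.26°  ·
  (0,5): δ = 124.60°  ·
  (1,2): δ = 122.43°  ·
  (1,3): δ = 53.73°  ·
  (1,4): δ = 13.02°  ✓
  (1,5): δ = 42.37°  ✓
  (2,3): δ = 111.30°  ·
  (2,4): δ = 44.54°  ✓
  (2,5): δ = 15.20°  ✓
  (3,4): δ = 113.25°  ·
  (3,5): δ = 83.90°  ·
  (4,5): δ = 150.66°  ·
antipodal pairs: 6

count = 6; pairs: (0,2), (0,3), (1,4), (1,5), (2,4), (2,5)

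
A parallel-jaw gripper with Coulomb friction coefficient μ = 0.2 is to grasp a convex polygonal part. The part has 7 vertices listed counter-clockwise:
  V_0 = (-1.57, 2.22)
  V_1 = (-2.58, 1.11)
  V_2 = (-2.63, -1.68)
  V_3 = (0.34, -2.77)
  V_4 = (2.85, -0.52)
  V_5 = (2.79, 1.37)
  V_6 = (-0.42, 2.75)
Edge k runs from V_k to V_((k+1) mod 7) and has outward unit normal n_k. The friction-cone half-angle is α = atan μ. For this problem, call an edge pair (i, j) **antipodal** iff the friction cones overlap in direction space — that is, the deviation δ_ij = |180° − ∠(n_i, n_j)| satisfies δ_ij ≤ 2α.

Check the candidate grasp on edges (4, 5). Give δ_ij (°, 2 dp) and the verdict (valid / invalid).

α = atan 0.2 = 11.31°;  2α = 22.62°
edge 4: e_4 = (-0.06, +1.89);  n_4 = (+0.9995, +0.0317)
edge 5: e_5 = (-3.21, +1.38);  n_5 = (+0.3950, +0.9187)
∠(n_4, n_5) = 64.92°
δ = |180° − 64.92°| = 115.08°
115.08° > 2α = 22.62°  →  invalid

δ = 115.08°, invalid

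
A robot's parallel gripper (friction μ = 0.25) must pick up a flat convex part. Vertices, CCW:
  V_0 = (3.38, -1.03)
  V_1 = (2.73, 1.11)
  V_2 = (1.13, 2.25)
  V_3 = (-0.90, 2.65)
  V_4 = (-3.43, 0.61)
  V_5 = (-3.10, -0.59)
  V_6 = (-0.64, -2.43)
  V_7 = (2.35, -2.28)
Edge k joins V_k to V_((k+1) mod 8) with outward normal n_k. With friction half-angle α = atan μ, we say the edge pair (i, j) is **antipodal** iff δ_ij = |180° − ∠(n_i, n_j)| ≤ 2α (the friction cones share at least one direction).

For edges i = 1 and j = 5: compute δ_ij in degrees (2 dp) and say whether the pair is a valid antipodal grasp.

δ = 1.33°, valid

α = atan 0.25 = 14.04°;  2α = 28.07°
edge 1: e_1 = (-1.60, +1.14);  n_1 = (+0.5803, +0.8144)
edge 5: e_5 = (+2.46, -1.84);  n_5 = (-0.5990, -0.8008)
∠(n_1, n_5) = 178.67°
δ = |180° − 178.67°| = 1.33°
1.33° ≤ 2α = 28.07°  →  valid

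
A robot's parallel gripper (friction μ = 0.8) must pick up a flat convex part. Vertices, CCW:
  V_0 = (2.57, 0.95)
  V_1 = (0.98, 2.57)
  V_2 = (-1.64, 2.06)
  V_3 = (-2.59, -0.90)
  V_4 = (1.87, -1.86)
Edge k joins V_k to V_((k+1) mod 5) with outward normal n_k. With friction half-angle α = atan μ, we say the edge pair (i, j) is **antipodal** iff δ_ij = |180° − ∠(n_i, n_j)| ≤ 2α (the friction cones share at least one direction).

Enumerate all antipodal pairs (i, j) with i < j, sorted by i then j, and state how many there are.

count = 5; pairs: (0,2), (0,3), (1,3), (1,4), (2,4)

α = atan 0.8 = 38.66°;  2α = 77.32°
n_0 = (+0.7137, +0.7005)
n_1 = (-0.1911, +0.9816)
n_2 = (-0.9522, +0.3056)
n_3 = (-0.2104, -0.9776)
n_4 = (+0.9703, -0.2417)
  (0,1): δ = 123.45°  ·
  (0,2): δ = 62.26°  ✓
  (0,3): δ = 33.39°  ✓
  (0,4): δ = 121.55°  ·
  (1,2): δ = 118.81°  ·
  (1,3): δ = 23.16°  ✓
  (1,4): δ = 65.00°  ✓
  (2,3): δ = 84.35°  ·
  (2,4): δ = 3.81°  ✓
  (3,4): δ = 91.84°  ·
antipodal pairs: 5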